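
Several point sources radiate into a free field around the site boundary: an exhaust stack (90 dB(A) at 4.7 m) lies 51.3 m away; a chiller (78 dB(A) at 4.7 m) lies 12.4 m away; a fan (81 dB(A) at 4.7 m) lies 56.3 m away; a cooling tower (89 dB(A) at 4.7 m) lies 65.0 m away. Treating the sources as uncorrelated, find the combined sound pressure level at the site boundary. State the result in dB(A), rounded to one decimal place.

Apply inverse-square spreading to bring every level to the receiver, then sum 10^(L/10).
exhaust stack: 90 − 20·log₁₀(51.3/4.7) = 90 − 20.76 = 69.24 dB(A).
chiller: 78 − 20·log₁₀(12.4/4.7) = 78 − 8.43 = 69.57 dB(A).
fan: 81 − 20·log₁₀(56.3/4.7) = 81 − 21.57 = 59.43 dB(A).
cooling tower: 89 − 20·log₁₀(65.0/4.7) = 89 − 22.82 = 66.18 dB(A).
Σ 10^(L/10) = 2.249e+07 → L_total = 10·log₁₀(2.249e+07) = 73.52 dB(A).

73.5 dB(A)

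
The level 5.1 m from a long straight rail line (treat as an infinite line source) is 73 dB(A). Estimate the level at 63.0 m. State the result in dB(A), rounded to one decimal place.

Cylindrical spreading from a line source gives a 10·log₁₀(r₂/r₁) drop.
L₂ = 73 − 10·log₁₀(63.0/5.1) = 73 − 10.918 = 62.08 dB(A).

62.1 dB(A)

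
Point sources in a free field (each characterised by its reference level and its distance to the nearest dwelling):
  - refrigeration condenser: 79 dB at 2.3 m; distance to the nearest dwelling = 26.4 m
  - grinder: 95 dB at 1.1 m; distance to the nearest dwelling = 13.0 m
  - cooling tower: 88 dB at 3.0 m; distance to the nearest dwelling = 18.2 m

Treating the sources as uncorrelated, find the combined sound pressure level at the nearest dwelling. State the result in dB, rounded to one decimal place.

Propagate each source to the receiver with L = L_ref − 20·log₁₀(r/r_ref), then add intensities.
refrigeration condenser: 79 − 20·log₁₀(26.4/2.3) = 79 − 21.20 = 57.80 dB.
grinder: 95 − 20·log₁₀(13.0/1.1) = 95 − 21.45 = 73.55 dB.
cooling tower: 88 − 20·log₁₀(18.2/3.0) = 88 − 15.66 = 72.34 dB.
Σ 10^(L/10) = 4.039e+07 → L_total = 10·log₁₀(4.039e+07) = 76.06 dB.

76.1 dB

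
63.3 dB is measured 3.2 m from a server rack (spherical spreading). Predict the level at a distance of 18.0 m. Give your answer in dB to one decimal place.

Point-source attenuation: ΔL = 20·log₁₀(r₂/r₁) = 20·log₁₀(18.0/3.2) = 15.002 dB.
L₂ = 63.3 − 20·log₁₀(18.0/3.2) = 63.3 − 15.002 = 48.30 dB.

48.3 dB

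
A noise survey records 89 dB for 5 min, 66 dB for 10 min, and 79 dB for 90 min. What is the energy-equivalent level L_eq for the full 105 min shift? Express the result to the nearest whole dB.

80 dB

L_eq = 10·log₁₀[(1/T)·Σ tᵢ·10^(Lᵢ/10)] with T = 105 min.
Σ tᵢ·10^(Lᵢ/10) = 5·10^(89/10) + 10·10^(66/10) + 90·10^(79/10) = 1.116e+10.
L_eq = 10·log₁₀(1.116e+10/105) = 80.26 dB.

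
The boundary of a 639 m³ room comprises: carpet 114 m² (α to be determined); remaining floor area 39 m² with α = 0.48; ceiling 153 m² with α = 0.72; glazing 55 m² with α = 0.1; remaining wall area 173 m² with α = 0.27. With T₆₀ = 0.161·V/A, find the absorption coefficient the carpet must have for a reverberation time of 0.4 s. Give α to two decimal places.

0.67

Required total absorption A = 0.161·639/0.4 = 257.20 m².
Absorption from the other surfaces = 39·0.48 + 153·0.72 + 55·0.1 + 173·0.27 = 181.09 m², so the carpet must supply 76.11 m² over 114 m².
α = 76.11/114 = 0.668.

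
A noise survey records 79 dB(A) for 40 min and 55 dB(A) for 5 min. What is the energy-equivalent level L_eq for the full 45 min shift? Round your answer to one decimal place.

L_eq = 10·log₁₀[(1/T)·Σ tᵢ·10^(Lᵢ/10)] with T = 45 min.
Σ tᵢ·10^(Lᵢ/10) = 40·10^(79/10) + 5·10^(55/10) = 3.179e+09.
L_eq = 10·log₁₀(3.179e+09/45) = 78.49 dB(A).

78.5 dB(A)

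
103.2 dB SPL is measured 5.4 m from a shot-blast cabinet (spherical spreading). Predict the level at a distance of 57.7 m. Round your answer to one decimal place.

Spherical spreading from a point source gives a 20·log₁₀(r₂/r₁) drop.
L₂ = 103.2 − 20·log₁₀(57.7/5.4) = 103.2 − 20.576 = 82.62 dB SPL.

82.6 dB SPL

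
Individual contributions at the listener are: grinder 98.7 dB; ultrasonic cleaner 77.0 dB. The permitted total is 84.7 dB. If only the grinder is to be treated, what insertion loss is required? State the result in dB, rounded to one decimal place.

14.8 dB

Fixed contribution from the other source: Σ 10^(L/10) = 10^(77.0/10) = 5.012e+07 (77.00 dB).
To meet 84.7 dB overall, the treated grinder may contribute at most 10^(84.7/10) − 5.012e+07 = 2.450e+08, i.e. 83.89 dB.
Required insertion loss = 98.7 − 83.89 = 14.81 dB.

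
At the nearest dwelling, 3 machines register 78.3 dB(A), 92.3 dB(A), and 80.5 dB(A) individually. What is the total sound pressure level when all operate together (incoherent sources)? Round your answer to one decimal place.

92.7 dB(A)

Incoherent sources combine by intensity addition: L_total = 10·log₁₀(Σ 10^(L_i/10)).
Σ 10^(L/10) = 10^(78.3/10) + 10^(92.3/10) + 10^(80.5/10) = 1.878e+09.
L_total = 10·log₁₀(1.878e+09) = 92.74 dB(A).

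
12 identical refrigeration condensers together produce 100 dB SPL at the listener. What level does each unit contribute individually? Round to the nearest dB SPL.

89 dB SPL

12 equal contributions raise the level by 10·log₁₀ 12 = 10.792 dB, so each unit alone gives 100 − 10.792.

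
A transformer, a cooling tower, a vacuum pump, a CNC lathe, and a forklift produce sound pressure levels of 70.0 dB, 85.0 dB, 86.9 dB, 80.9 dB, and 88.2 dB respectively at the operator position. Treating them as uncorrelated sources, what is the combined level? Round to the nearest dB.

92 dB

For uncorrelated sources the intensities add, so convert each level to linear form, sum, and take 10·log₁₀ of the total.
Σ 10^(L/10) = 10^(70.0/10) + 10^(85.0/10) + 10^(86.9/10) + 10^(80.9/10) + 10^(88.2/10) = 1.600e+09.
L_total = 10·log₁₀(1.600e+09) = 92.04 dB.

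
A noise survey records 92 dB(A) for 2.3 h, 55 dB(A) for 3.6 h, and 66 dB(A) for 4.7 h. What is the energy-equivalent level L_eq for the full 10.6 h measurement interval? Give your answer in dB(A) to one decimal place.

L_eq = 10·log₁₀[(1/T)·Σ tᵢ·10^(Lᵢ/10)] with T = 10.6 h.
Σ tᵢ·10^(Lᵢ/10) = 2.3·10^(92/10) + 3.6·10^(55/10) + 4.7·10^(66/10) = 3.665e+09.
L_eq = 10·log₁₀(3.665e+09/10.6) = 85.39 dB(A).

85.4 dB(A)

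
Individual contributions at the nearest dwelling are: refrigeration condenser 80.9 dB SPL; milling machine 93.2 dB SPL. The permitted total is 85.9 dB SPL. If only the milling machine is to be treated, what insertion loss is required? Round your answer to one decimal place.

Fixed contribution from the other source: Σ 10^(L/10) = 10^(80.9/10) = 1.230e+08 (80.90 dB SPL).
The limit corresponds to 10^(85.9/10) = 3.890e+08; subtracting the fixed part leaves 2.660e+08 for the milling machine, i.e. 84.25 dB SPL.
So the milling machine must be reduced from 93.2 to 84.25 dB SPL: IL = 8.95 dB.

9.0 dB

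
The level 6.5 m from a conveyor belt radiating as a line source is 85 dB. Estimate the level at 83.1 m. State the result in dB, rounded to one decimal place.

73.9 dB

For a line source, L₂ = L₁ − 10·log₁₀(r₂/r₁).
L₂ = 85 − 10·log₁₀(83.1/6.5) = 85 − 11.067 = 73.93 dB.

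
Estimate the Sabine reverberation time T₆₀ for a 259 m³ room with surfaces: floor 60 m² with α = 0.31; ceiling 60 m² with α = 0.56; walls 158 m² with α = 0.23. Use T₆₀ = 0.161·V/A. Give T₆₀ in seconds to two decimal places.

A = Σ Sᵢαᵢ = 60·0.31 + 60·0.56 + 158·0.23 = 88.54 m².
T₆₀ = 0.161·V/A = 0.161·259/88.54 = 0.471 s.

0.47 s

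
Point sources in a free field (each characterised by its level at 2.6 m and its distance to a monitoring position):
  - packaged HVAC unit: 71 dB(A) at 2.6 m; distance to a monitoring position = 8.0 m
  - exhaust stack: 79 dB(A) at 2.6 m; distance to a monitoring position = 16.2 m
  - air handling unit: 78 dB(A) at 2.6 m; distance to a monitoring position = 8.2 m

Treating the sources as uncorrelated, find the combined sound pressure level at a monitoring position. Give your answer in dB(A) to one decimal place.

First find each source's level at the receiver (point-source: −20·log₁₀(r/r_ref)), then combine on an intensity basis.
packaged HVAC unit: 71 − 20·log₁₀(8.0/2.6) = 71 − 9.76 = 61.24 dB(A).
exhaust stack: 79 − 20·log₁₀(16.2/2.6) = 79 − 15.89 = 63.11 dB(A).
air handling unit: 78 − 20·log₁₀(8.2/2.6) = 78 − 9.98 = 68.02 dB(A).
Σ 10^(L/10) = 9.719e+06 → L_total = 10·log₁₀(9.719e+06) = 69.88 dB(A).

69.9 dB(A)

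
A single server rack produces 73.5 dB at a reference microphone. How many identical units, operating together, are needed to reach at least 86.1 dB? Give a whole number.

N identical sources give L₁ + 10·log₁₀ N, so require 10·log₁₀ N ≥ 86.1 − 73.5 = 12.6 dB.
N ≥ 10^(12.6/10) = 18.197, so N = 19.

19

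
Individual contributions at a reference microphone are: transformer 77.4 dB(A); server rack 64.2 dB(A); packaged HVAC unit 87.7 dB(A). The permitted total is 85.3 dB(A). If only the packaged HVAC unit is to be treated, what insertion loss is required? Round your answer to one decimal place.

3.2 dB

Everything except the packaged HVAC unit sums to 10^(77.4/10) + 10^(64.2/10) = 5.758e+07 in linear terms, 77.60 dB(A).
The limit corresponds to 10^(85.3/10) = 3.388e+08; subtracting the fixed part leaves 2.813e+08 for the packaged HVAC unit, i.e. 84.49 dB(A).
Required insertion loss = 87.7 − 84.49 = 3.21 dB.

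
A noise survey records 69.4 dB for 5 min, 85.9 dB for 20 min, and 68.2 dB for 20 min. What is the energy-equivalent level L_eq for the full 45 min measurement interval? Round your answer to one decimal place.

The energy average is taken in the linear domain: L_eq = 10·log₁₀[(Σ tᵢ·10^(Lᵢ/10))/T], T = 45 min.
Σ tᵢ·10^(Lᵢ/10) = 5·10^(69.4/10) + 20·10^(85.9/10) + 20·10^(68.2/10) = 7.957e+09.
L_eq = 10·log₁₀(7.957e+09/45) = 82.48 dB.

82.5 dB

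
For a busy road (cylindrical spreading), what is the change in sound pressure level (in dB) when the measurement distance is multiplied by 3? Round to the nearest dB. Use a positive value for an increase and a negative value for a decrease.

Line-source spreading: ΔL = −10·log₁₀(r₂/r₁).
ΔL = −10·log₁₀(3) = -4.77 dB.

-5 dB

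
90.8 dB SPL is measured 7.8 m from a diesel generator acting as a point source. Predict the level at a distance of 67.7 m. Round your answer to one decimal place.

For a point source, L₂ = L₁ − 20·log₁₀(r₂/r₁).
L₂ = 90.8 − 20·log₁₀(67.7/7.8) = 90.8 − 18.770 = 72.03 dB SPL.

72.0 dB SPL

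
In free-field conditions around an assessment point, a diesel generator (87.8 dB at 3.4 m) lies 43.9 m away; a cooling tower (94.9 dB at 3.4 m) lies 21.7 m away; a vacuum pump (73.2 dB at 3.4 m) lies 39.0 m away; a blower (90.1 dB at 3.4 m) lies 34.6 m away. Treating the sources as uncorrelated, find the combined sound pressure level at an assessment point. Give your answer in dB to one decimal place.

Propagate each source to the receiver with L = L_ref − 20·log₁₀(r/r_ref), then add intensities.
diesel generator: 87.8 − 20·log₁₀(43.9/3.4) = 87.8 − 22.22 = 65.58 dB.
cooling tower: 94.9 − 20·log₁₀(21.7/3.4) = 94.9 − 16.10 = 78.80 dB.
vacuum pump: 73.2 − 20·log₁₀(39.0/3.4) = 73.2 − 21.19 = 52.01 dB.
blower: 90.1 − 20·log₁₀(34.6/3.4) = 90.1 − 20.15 = 69.95 dB.
Σ 10^(L/10) = 8.952e+07 → L_total = 10·log₁₀(8.952e+07) = 79.52 dB.

79.5 dB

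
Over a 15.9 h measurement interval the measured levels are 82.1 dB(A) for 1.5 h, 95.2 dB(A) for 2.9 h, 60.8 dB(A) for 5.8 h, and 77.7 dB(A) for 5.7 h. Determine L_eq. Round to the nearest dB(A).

88 dB(A)

L_eq = 10·log₁₀[(1/T)·Σ tᵢ·10^(Lᵢ/10)] with T = 15.9 h.
Σ tᵢ·10^(Lᵢ/10) = 1.5·10^(82.1/10) + 2.9·10^(95.2/10) + 5.8·10^(60.8/10) + 5.7·10^(77.7/10) = 1.019e+10.
L_eq = 10·log₁₀(1.019e+10/15.9) = 88.07 dB(A).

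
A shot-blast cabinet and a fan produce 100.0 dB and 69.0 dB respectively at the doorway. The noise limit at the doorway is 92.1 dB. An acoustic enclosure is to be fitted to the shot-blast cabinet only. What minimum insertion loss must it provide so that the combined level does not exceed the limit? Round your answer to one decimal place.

Everything except the shot-blast cabinet sums to 10^(69.0/10) = 7.943e+06 in linear terms, 69.00 dB.
To meet 92.1 dB overall, the treated shot-blast cabinet may contribute at most 10^(92.1/10) − 7.943e+06 = 1.614e+09, i.e. 92.08 dB.
Required insertion loss = 100.0 − 92.08 = 7.92 dB.

7.9 dB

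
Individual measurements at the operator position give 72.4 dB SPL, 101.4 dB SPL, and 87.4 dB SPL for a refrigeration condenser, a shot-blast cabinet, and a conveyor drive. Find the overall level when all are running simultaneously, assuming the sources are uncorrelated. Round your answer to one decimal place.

Incoherent sources combine by intensity addition: L_total = 10·log₁₀(Σ 10^(L_i/10)).
Σ 10^(L/10) = 10^(72.4/10) + 10^(101.4/10) + 10^(87.4/10) = 1.437e+10.
L_total = 10·log₁₀(1.437e+10) = 101.57 dB SPL.

101.6 dB SPL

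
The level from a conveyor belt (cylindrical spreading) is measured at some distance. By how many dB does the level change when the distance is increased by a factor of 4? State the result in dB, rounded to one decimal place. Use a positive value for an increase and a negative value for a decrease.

With cylindrical spreading the level changes by −10·log₁₀(r₂/r₁).
ΔL = −10·log₁₀(4) = -6.02 dB.

-6.0 dB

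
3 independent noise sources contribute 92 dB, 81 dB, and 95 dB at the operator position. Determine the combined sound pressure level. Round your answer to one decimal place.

96.9 dB

Incoherent sources combine by intensity addition: L_total = 10·log₁₀(Σ 10^(L_i/10)).
Σ 10^(L/10) = 10^(92/10) + 10^(81/10) + 10^(95/10) = 4.873e+09.
L_total = 10·log₁₀(4.873e+09) = 96.88 dB.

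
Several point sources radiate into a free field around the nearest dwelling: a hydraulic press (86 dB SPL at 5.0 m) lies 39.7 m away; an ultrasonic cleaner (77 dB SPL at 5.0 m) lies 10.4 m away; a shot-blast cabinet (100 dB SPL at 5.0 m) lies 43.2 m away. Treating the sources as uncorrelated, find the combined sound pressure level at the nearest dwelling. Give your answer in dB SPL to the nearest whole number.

82 dB SPL

Apply inverse-square spreading to bring every level to the receiver, then sum 10^(L/10).
hydraulic press: 86 − 20·log₁₀(39.7/5.0) = 86 − 18.00 = 68.00 dB SPL.
ultrasonic cleaner: 77 − 20·log₁₀(10.4/5.0) = 77 − 6.36 = 70.64 dB SPL.
shot-blast cabinet: 100 − 20·log₁₀(43.2/5.0) = 100 − 18.73 = 81.27 dB SPL.
Σ 10^(L/10) = 1.519e+08 → L_total = 10·log₁₀(1.519e+08) = 81.81 dB SPL.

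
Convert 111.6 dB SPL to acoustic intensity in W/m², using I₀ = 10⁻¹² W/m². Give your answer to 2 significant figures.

I/I₀ = 10^(111.6/10) = 1.445e+11, so I = 1.445e+11 × 10⁻¹² W/m².

0.14 W/m²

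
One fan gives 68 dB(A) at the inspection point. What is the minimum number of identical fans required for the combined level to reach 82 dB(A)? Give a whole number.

26

Need L₁ + 10·log₁₀ N ≥ 82, i.e. log₁₀ N ≥ 1.40.
N ≥ 10^(14.0/10) = 25.119, so N = 26.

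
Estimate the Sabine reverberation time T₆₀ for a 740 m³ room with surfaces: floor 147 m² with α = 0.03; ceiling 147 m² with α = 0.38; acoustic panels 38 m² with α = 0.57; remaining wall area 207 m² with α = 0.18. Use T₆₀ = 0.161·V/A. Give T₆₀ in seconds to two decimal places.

Summing Sᵢαᵢ: 147·0.03 + 147·0.38 + 38·0.57 + 207·0.18 = 119.19 m².
T₆₀ = 0.161 × 740 / 119.19 = 1.000 s.

1.00 s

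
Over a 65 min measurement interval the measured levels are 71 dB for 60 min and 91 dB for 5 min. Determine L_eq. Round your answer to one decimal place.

80.4 dB

The energy average is taken in the linear domain: L_eq = 10·log₁₀[(Σ tᵢ·10^(Lᵢ/10))/T], T = 65 min.
Σ tᵢ·10^(Lᵢ/10) = 60·10^(71/10) + 5·10^(91/10) = 7.050e+09.
L_eq = 10·log₁₀(7.050e+09/65) = 80.35 dB.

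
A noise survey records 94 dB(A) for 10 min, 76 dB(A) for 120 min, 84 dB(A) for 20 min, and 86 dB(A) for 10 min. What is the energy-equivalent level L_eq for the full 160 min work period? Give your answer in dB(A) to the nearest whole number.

L_eq = 10·log₁₀[(1/T)·Σ tᵢ·10^(Lᵢ/10)] with T = 160 min.
Σ tᵢ·10^(Lᵢ/10) = 10·10^(94/10) + 120·10^(76/10) + 20·10^(84/10) + 10·10^(86/10) = 3.890e+10.
L_eq = 10·log₁₀(3.890e+10/160) = 83.86 dB(A).

84 dB(A)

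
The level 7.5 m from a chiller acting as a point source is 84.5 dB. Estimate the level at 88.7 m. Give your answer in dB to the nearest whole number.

63 dB

Point-source attenuation: ΔL = 20·log₁₀(r₂/r₁) = 20·log₁₀(88.7/7.5) = 21.457 dB.
L₂ = 84.5 − 20·log₁₀(88.7/7.5) = 84.5 − 21.457 = 63.04 dB.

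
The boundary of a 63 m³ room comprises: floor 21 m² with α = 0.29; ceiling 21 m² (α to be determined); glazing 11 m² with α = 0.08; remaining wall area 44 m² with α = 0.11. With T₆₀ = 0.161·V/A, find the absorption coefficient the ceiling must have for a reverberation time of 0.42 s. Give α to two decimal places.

From T₆₀ = 0.161·V/A, the target T₆₀ = 0.42 s needs A = 0.161·63/0.42 = 24.15 m².
Absorption from the other surfaces = 21·0.29 + 11·0.08 + 44·0.11 = 11.81 m², so the ceiling must supply 12.34 m² over 21 m².
α = 12.34/21 = 0.588.

0.59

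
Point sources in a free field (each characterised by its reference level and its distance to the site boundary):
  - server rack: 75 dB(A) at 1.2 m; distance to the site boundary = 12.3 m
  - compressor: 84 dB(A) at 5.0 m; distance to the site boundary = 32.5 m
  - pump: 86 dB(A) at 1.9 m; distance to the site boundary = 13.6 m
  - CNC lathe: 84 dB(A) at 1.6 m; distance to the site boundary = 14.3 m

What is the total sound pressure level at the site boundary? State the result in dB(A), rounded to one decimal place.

First find each source's level at the receiver (point-source: −20·log₁₀(r/r_ref)), then combine on an intensity basis.
server rack: 75 − 20·log₁₀(12.3/1.2) = 75 − 20.21 = 54.79 dB(A).
compressor: 84 − 20·log₁₀(32.5/5.0) = 84 − 16.26 = 67.74 dB(A).
pump: 86 − 20·log₁₀(13.6/1.9) = 86 − 17.10 = 68.90 dB(A).
CNC lathe: 84 − 20·log₁₀(14.3/1.6) = 84 − 19.02 = 64.98 dB(A).
Σ 10^(L/10) = 1.716e+07 → L_total = 10·log₁₀(1.716e+07) = 72.35 dB(A).

72.3 dB(A)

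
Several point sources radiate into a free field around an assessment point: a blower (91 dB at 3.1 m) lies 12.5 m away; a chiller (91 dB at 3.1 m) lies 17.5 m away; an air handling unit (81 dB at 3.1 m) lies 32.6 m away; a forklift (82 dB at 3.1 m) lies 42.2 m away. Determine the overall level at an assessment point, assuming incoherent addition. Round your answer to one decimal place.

Propagate each source to the receiver with L = L_ref − 20·log₁₀(r/r_ref), then add intensities.
blower: 91 − 20·log₁₀(12.5/3.1) = 91 − 12.11 = 78.89 dB.
chiller: 91 − 20·log₁₀(17.5/3.1) = 91 − 15.03 = 75.97 dB.
air handling unit: 81 − 20·log₁₀(32.6/3.1) = 81 − 20.44 = 60.56 dB.
forklift: 82 − 20·log₁₀(42.2/3.1) = 82 − 22.68 = 59.32 dB.
Σ 10^(L/10) = 1.189e+08 → L_total = 10·log₁₀(1.189e+08) = 80.75 dB.

80.8 dB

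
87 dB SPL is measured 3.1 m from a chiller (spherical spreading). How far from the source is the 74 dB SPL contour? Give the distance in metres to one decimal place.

13.8 m

The 13.0 dB drop corresponds to a distance ratio of 10^(13.0/20) for a point source.
r₂ = 3.1·10^((87−74)/20) = 3.1·10^(13.0/20) = 13.85 m.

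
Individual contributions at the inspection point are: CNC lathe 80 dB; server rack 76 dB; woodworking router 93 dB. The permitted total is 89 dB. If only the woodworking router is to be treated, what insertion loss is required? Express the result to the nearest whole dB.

5 dB

The untreated sources together contribute 10^(80/10) + 10^(76/10) = 1.398e+08, i.e. 81.46 dB.
The limit corresponds to 10^(89/10) = 7.943e+08; subtracting the fixed part leaves 6.545e+08 for the woodworking router, i.e. 88.16 dB.
So the woodworking router must be reduced from 93 to 88.16 dB: IL = 4.84 dB.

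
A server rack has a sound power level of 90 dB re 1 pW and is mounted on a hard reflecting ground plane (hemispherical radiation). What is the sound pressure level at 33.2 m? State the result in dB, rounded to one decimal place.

Free-field hemispherical radiation: L_p = L_w − 10·log₁₀(2π·r²), r = 33.2 m.
2π·r² = 6926 m², 10·log₁₀ of that is 38.405 dB.
L_p = 90 − 38.405 = 51.60 dB.

51.6 dB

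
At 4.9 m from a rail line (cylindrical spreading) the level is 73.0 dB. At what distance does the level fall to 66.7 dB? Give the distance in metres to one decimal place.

20.9 m

For a line source L₁ − L₂ = 10·log₁₀(r₂/r₁), so r₂ = r₁·10^((L₁−L₂)/10).
r₂ = 4.9·10^((73.0−66.7)/10) = 4.9·10^(6.3/10) = 20.90 m.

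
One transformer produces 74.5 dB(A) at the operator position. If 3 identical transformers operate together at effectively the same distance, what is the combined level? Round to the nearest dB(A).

79 dB(A)

N identical incoherent sources raise the level by 10·log₁₀ N.
L_total = 74.5 + 10·log₁₀(3) = 74.5 + 4.771 = 79.27 dB(A).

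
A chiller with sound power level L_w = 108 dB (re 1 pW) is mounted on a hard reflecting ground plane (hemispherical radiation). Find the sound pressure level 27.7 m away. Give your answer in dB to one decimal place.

The power spreads over a hemisphere of area 2π·r², so L_p = L_w − 10·log₁₀(2π·r²).
2π·r² = 4821 m², 10·log₁₀ of that is 36.831 dB.
L_p = 108 − 36.831 = 71.17 dB.

71.2 dB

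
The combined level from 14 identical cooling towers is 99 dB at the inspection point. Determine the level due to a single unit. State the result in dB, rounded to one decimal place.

For N identical incoherent sources L_total = L₁ + 10·log₁₀ N, so L₁ = 99 − 10·log₁₀(14) = 99 − 11.461.

87.5 dB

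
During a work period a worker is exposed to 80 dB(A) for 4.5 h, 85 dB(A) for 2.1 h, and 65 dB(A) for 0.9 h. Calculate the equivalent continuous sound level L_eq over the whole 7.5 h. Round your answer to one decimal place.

The energy average is taken in the linear domain: L_eq = 10·log₁₀[(Σ tᵢ·10^(Lᵢ/10))/T], T = 7.5 h.
Σ tᵢ·10^(Lᵢ/10) = 4.5·10^(80/10) + 2.1·10^(85/10) + 0.9·10^(65/10) = 1.117e+09.
L_eq = 10·log₁₀(1.117e+09/7.5) = 81.73 dB(A).

81.7 dB(A)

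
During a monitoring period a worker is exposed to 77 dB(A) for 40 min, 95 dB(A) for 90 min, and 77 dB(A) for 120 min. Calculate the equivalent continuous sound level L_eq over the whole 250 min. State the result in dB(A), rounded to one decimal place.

90.7 dB(A)

Weight each interval's intensity by its duration and average over T = 250 min:
Σ tᵢ·10^(Lᵢ/10) = 40·10^(77/10) + 90·10^(95/10) + 120·10^(77/10) = 2.926e+11.
L_eq = 10·log₁₀(2.926e+11/250) = 90.68 dB(A).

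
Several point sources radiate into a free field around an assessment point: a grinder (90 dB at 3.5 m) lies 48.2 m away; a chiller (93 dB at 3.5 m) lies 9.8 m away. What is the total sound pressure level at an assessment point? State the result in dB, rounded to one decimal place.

First find each source's level at the receiver (point-source: −20·log₁₀(r/r_ref)), then combine on an intensity basis.
grinder: 90 − 20·log₁₀(48.2/3.5) = 90 − 22.78 = 67.22 dB.
chiller: 93 − 20·log₁₀(9.8/3.5) = 93 − 8.94 = 84.06 dB.
Σ 10^(L/10) = 2.598e+08 → L_total = 10·log₁₀(2.598e+08) = 84.15 dB.

84.1 dB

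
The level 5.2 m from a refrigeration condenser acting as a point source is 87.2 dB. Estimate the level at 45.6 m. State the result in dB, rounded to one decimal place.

68.3 dB

For a point source, L₂ = L₁ − 20·log₁₀(r₂/r₁).
L₂ = 87.2 − 20·log₁₀(45.6/5.2) = 87.2 − 18.859 = 68.34 dB.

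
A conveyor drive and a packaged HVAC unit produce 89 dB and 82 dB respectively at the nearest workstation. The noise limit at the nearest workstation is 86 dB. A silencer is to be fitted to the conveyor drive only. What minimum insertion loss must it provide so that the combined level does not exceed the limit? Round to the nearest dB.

5 dB

Fixed contribution from the other source: Σ 10^(L/10) = 10^(82/10) = 1.585e+08 (82.00 dB).
The limit corresponds to 10^(86/10) = 3.981e+08; subtracting the fixed part leaves 2.396e+08 for the conveyor drive, i.e. 83.80 dB.
So the conveyor drive must be reduced from 89 to 83.80 dB: IL = 5.20 dB.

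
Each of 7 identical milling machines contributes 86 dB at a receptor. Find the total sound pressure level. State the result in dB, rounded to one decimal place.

94.5 dB

With 7 equal, uncorrelated contributions the intensity is 7× that of one unit, giving a rise of 10·log₁₀ 7.
L_total = 86 + 10·log₁₀(7) = 86 + 8.451 = 94.45 dB.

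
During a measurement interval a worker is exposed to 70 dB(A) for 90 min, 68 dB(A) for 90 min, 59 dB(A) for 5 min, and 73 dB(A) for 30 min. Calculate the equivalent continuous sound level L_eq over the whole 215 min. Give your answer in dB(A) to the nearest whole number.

70 dB(A)

L_eq = 10·log₁₀[(1/T)·Σ tᵢ·10^(Lᵢ/10)] with T = 215 min.
Σ tᵢ·10^(Lᵢ/10) = 90·10^(70/10) + 90·10^(68/10) + 5·10^(59/10) + 30·10^(73/10) = 2.070e+09.
L_eq = 10·log₁₀(2.070e+09/215) = 69.84 dB(A).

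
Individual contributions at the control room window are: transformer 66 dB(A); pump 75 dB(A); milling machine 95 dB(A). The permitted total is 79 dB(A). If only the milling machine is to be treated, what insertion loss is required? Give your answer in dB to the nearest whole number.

The untreated sources together contribute 10^(66/10) + 10^(75/10) = 3.560e+07, i.e. 75.51 dB(A).
The limit corresponds to 10^(79/10) = 7.943e+07; subtracting the fixed part leaves 4.383e+07 for the milling machine, i.e. 76.42 dB(A).
Required insertion loss = 95 − 76.42 = 18.58 dB.

19 dB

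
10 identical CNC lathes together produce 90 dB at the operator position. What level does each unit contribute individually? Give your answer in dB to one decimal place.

80.0 dB

Dividing the total intensity by 10 lowers the level by 10·log₁₀ 10 = 10.000 dB: L₁ = 90 − 10.000.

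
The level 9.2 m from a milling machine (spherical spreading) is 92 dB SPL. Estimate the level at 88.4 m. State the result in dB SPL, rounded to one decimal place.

72.3 dB SPL

Spherical spreading from a point source gives a 20·log₁₀(r₂/r₁) drop.
L₂ = 92 − 20·log₁₀(88.4/9.2) = 92 − 19.653 = 72.35 dB SPL.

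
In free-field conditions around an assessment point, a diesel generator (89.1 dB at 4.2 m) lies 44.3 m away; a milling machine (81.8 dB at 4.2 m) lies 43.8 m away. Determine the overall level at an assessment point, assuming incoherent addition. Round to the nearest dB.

First find each source's level at the receiver (point-source: −20·log₁₀(r/r_ref)), then combine on an intensity basis.
diesel generator: 89.1 − 20·log₁₀(44.3/4.2) = 89.1 − 20.46 = 68.64 dB.
milling machine: 81.8 − 20·log₁₀(43.8/4.2) = 81.8 − 20.36 = 61.44 dB.
Σ 10^(L/10) = 8.698e+06 → L_total = 10·log₁₀(8.698e+06) = 69.39 dB.

69 dB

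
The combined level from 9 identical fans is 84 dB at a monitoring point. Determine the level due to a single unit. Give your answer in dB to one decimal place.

For N identical incoherent sources L_total = L₁ + 10·log₁₀ N, so L₁ = 84 − 10·log₁₀(9) = 84 − 9.542.

74.5 dB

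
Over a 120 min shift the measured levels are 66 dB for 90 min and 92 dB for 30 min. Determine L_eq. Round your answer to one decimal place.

86.0 dB

Weight each interval's intensity by its duration and average over T = 120 min:
Σ tᵢ·10^(Lᵢ/10) = 90·10^(66/10) + 30·10^(92/10) = 4.791e+10.
L_eq = 10·log₁₀(4.791e+10/120) = 86.01 dB.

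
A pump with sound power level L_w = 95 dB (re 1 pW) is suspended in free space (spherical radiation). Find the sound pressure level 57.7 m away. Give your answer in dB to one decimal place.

48.8 dB

Free-field spherical radiation: L_p = L_w − 10·log₁₀(4π·r²), r = 57.7 m.
4π·r² = 4.184e+04 m², 10·log₁₀ of that is 46.216 dB.
L_p = 95 − 46.216 = 48.78 dB.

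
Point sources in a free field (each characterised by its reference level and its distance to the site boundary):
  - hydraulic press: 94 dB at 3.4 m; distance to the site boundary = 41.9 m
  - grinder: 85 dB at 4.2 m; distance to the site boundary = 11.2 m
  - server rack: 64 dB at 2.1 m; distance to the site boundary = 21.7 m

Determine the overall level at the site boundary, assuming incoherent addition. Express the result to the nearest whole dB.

78 dB

Apply inverse-square spreading to bring every level to the receiver, then sum 10^(L/10).
hydraulic press: 94 − 20·log₁₀(41.9/3.4) = 94 − 21.81 = 72.19 dB.
grinder: 85 − 20·log₁₀(11.2/4.2) = 85 − 8.52 = 76.48 dB.
server rack: 64 − 20·log₁₀(21.7/2.1) = 64 − 20.28 = 43.72 dB.
Σ 10^(L/10) = 6.103e+07 → L_total = 10·log₁₀(6.103e+07) = 77.86 dB.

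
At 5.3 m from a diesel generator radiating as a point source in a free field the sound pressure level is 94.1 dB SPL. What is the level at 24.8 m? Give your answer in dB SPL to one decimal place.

For a point source, L₂ = L₁ − 20·log₁₀(r₂/r₁).
L₂ = 94.1 − 20·log₁₀(24.8/5.3) = 94.1 − 13.404 = 80.70 dB SPL.

80.7 dB SPL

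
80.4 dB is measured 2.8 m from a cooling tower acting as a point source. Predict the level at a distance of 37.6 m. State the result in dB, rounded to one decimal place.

For a point source, L₂ = L₁ − 20·log₁₀(r₂/r₁).
L₂ = 80.4 − 20·log₁₀(37.6/2.8) = 80.4 − 22.561 = 57.84 dB.

57.8 dB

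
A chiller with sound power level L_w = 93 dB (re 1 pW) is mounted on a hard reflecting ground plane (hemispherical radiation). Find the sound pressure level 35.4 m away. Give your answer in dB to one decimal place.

54.0 dB

L_p = L_w − 10·log₁₀(2π·r²) with r = 35.4 m.
2π·r² = 7874 m², 10·log₁₀ of that is 38.962 dB.
L_p = 93 − 38.962 = 54.04 dB.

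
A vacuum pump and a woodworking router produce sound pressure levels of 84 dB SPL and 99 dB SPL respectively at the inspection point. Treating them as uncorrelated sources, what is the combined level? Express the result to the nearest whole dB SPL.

99 dB SPL

For uncorrelated sources the intensities add, so convert each level to linear form, sum, and take 10·log₁₀ of the total.
Σ 10^(L/10) = 10^(84/10) + 10^(99/10) = 8.194e+09.
L_total = 10·log₁₀(8.194e+09) = 99.14 dB SPL.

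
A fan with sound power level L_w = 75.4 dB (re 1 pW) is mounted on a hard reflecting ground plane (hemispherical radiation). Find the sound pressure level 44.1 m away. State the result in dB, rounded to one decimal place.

34.5 dB

The power spreads over a hemisphere of area 2π·r², so L_p = L_w − 10·log₁₀(2π·r²).
2π·r² = 1.222e+04 m², 10·log₁₀ of that is 40.871 dB.
L_p = 75.4 − 40.871 = 34.53 dB.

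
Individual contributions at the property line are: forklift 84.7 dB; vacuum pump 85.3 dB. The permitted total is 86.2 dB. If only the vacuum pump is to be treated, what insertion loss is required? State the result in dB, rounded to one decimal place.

Everything except the vacuum pump sums to 10^(84.7/10) = 2.951e+08 in linear terms, 84.70 dB.
To meet 86.2 dB overall, the treated vacuum pump may contribute at most 10^(86.2/10) − 2.951e+08 = 1.217e+08, i.e. 80.85 dB.
Required insertion loss = 85.3 − 80.85 = 4.45 dB.

4.4 dB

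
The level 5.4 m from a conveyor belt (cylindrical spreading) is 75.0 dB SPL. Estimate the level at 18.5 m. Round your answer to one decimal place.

Cylindrical spreading from a line source gives a 10·log₁₀(r₂/r₁) drop.
L₂ = 75.0 − 10·log₁₀(18.5/5.4) = 75.0 − 5.348 = 69.65 dB SPL.

69.7 dB SPL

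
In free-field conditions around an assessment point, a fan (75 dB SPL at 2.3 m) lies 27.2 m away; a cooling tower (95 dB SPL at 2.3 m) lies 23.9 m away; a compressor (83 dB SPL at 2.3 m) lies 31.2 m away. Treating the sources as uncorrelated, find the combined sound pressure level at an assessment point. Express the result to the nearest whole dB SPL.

Apply inverse-square spreading to bring every level to the receiver, then sum 10^(L/10).
fan: 75 − 20·log₁₀(27.2/2.3) = 75 − 21.46 = 53.54 dB SPL.
cooling tower: 95 − 20·log₁₀(23.9/2.3) = 95 − 20.33 = 74.67 dB SPL.
compressor: 83 − 20·log₁₀(31.2/2.3) = 83 − 22.65 = 60.35 dB SPL.
Σ 10^(L/10) = 3.060e+07 → L_total = 10·log₁₀(3.060e+07) = 74.86 dB SPL.

75 dB SPL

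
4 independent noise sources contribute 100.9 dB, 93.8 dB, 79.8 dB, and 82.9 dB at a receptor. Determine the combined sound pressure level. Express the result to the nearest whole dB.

102 dB

For uncorrelated sources the intensities add, so convert each level to linear form, sum, and take 10·log₁₀ of the total.
Σ 10^(L/10) = 10^(100.9/10) + 10^(93.8/10) + 10^(79.8/10) + 10^(82.9/10) = 1.499e+10.
L_total = 10·log₁₀(1.499e+10) = 101.76 dB.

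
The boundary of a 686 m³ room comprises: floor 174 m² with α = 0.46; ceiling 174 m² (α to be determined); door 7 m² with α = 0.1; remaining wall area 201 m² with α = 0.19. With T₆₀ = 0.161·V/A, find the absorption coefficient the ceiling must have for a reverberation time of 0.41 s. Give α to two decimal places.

0.86

A = 0.161·V/T₆₀ = 0.161·686/0.41 = 269.38 m² sabins.
Absorption from the other surfaces = 174·0.46 + 7·0.1 + 201·0.19 = 118.93 m², so the ceiling must supply 150.45 m² over 174 m².
α = 150.45/174 = 0.865.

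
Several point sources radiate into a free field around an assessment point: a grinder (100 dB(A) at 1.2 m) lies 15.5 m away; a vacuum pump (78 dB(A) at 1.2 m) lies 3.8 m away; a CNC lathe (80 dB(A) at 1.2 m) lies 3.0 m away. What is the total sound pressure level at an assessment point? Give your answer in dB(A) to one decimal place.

79.2 dB(A)

First find each source's level at the receiver (point-source: −20·log₁₀(r/r_ref)), then combine on an intensity basis.
grinder: 100 − 20·log₁₀(15.5/1.2) = 100 − 22.22 = 77.78 dB(A).
vacuum pump: 78 − 20·log₁₀(3.8/1.2) = 78 − 10.01 = 67.99 dB(A).
CNC lathe: 80 − 20·log₁₀(3.0/1.2) = 80 − 7.96 = 72.04 dB(A).
Σ 10^(L/10) = 8.223e+07 → L_total = 10·log₁₀(8.223e+07) = 79.15 dB(A).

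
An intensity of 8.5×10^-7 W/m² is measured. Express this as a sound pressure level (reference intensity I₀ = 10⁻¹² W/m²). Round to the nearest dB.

L = 10·log₁₀(I/I₀) = 10·log₁₀(8.5×10^-7/10⁻¹²) = 10·log₁₀(8.5×10^5).
L = 10·(0.9294 + 5) = 59.29 dB.

59 dB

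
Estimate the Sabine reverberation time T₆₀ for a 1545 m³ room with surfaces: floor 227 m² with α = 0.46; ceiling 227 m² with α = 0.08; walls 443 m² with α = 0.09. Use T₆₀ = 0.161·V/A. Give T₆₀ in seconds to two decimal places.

1.53 s

Summing Sᵢαᵢ: 227·0.46 + 227·0.08 + 443·0.09 = 162.45 m².
T₆₀ = 0.161 × 1545 / 162.45 = 1.531 s.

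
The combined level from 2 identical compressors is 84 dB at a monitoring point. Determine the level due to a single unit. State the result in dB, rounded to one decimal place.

81.0 dB

Dividing the total intensity by 2 lowers the level by 10·log₁₀ 2 = 3.010 dB: L₁ = 84 − 3.010.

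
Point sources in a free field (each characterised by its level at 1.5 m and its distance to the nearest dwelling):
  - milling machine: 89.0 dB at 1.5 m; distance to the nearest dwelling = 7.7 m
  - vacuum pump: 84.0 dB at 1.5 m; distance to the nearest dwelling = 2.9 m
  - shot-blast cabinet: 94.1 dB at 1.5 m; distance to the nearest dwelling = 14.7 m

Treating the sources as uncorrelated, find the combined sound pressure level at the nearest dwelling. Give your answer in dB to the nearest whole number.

81 dB

Apply inverse-square spreading to bring every level to the receiver, then sum 10^(L/10).
milling machine: 89.0 − 20·log₁₀(7.7/1.5) = 89.0 − 14.21 = 74.79 dB.
vacuum pump: 84.0 − 20·log₁₀(2.9/1.5) = 84.0 − 5.73 = 78.27 dB.
shot-blast cabinet: 94.1 − 20·log₁₀(14.7/1.5) = 94.1 − 19.82 = 74.28 dB.
Σ 10^(L/10) = 1.241e+08 → L_total = 10·log₁₀(1.241e+08) = 80.94 dB.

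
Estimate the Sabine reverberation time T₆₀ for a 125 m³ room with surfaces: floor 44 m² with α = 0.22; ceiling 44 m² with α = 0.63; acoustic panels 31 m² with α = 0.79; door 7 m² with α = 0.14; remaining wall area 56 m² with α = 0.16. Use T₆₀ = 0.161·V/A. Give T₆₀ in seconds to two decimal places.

Total absorption A = 44·0.22 + 44·0.63 + 31·0.79 + 7·0.14 + 56·0.16 = 71.83 m² sabins.
T₆₀ = 0.161·V/A = 0.161·125/71.83 = 0.280 s.

0.28 s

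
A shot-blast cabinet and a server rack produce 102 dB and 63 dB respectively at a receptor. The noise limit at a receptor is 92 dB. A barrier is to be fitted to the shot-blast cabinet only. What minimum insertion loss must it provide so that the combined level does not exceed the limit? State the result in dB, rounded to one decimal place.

Everything except the shot-blast cabinet sums to 10^(63/10) = 1.995e+06 in linear terms, 63.00 dB.
To meet 92 dB overall, the treated shot-blast cabinet may contribute at most 10^(92/10) − 1.995e+06 = 1.583e+09, i.e. 91.99 dB.
So the shot-blast cabinet must be reduced from 102 to 91.99 dB: IL = 10.01 dB.

10.0 dB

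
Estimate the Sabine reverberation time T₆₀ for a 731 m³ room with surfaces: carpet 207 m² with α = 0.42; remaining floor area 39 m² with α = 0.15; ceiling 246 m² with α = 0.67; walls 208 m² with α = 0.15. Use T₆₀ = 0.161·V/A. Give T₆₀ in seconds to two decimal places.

A = Σ Sᵢαᵢ = 207·0.42 + 39·0.15 + 246·0.67 + 208·0.15 = 288.81 m².
T₆₀ = 0.161 × 731 / 288.81 = 0.408 s.

0.41 s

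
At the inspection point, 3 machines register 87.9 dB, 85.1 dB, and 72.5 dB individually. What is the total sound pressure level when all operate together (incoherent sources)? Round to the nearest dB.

For uncorrelated sources the intensities add, so convert each level to linear form, sum, and take 10·log₁₀ of the total.
Σ 10^(L/10) = 10^(87.9/10) + 10^(85.1/10) + 10^(72.5/10) = 9.580e+08.
L_total = 10·log₁₀(9.580e+08) = 89.81 dB.

90 dB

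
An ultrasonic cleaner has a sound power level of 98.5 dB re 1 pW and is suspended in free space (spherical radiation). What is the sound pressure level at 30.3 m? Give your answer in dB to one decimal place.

L_p = L_w − 10·log₁₀(4π·r²) with r = 30.3 m.
4π·r² = 1.154e+04 m², 10·log₁₀ of that is 40.621 dB.
L_p = 98.5 − 40.621 = 57.88 dB.

57.9 dB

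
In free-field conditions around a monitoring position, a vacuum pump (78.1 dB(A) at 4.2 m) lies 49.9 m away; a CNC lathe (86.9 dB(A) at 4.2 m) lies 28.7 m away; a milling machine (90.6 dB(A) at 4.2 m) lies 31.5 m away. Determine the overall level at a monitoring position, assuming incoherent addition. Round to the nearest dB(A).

Apply inverse-square spreading to bring every level to the receiver, then sum 10^(L/10).
vacuum pump: 78.1 − 20·log₁₀(49.9/4.2) = 78.1 − 21.50 = 56.60 dB(A).
CNC lathe: 86.9 − 20·log₁₀(28.7/4.2) = 86.9 − 16.69 = 70.21 dB(A).
milling machine: 90.6 − 20·log₁₀(31.5/4.2) = 90.6 − 17.50 = 73.10 dB(A).
Σ 10^(L/10) = 3.136e+07 → L_total = 10·log₁₀(3.136e+07) = 74.96 dB(A).

75 dB(A)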